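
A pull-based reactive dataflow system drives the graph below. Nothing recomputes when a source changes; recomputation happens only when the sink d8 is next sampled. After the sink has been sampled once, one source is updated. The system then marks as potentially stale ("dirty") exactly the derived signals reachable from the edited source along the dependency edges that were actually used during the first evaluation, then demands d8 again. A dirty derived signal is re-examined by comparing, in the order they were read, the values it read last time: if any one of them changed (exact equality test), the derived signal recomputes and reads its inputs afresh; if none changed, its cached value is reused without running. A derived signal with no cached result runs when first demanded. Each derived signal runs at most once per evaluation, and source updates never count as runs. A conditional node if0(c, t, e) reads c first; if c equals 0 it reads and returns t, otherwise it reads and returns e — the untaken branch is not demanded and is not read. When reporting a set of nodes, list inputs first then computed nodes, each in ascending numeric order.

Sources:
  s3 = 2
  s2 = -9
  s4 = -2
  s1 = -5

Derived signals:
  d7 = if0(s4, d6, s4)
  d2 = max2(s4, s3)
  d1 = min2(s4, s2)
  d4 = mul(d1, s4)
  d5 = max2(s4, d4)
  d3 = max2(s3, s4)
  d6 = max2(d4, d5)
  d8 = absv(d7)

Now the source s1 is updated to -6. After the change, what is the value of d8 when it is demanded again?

New value of d8: 2.
Key observation: s1 is never demanded by the output, so the edit triggers no recomputation at all.

First evaluation (everything demanded from the output):
  d7 = if0(s4=-2 -> else branch s4) = -2
  d8 = absv(-2) = 2

Propagation after the edit:
  s1 feeds no computation that the output demands — nothing is marked dirty and nothing runs.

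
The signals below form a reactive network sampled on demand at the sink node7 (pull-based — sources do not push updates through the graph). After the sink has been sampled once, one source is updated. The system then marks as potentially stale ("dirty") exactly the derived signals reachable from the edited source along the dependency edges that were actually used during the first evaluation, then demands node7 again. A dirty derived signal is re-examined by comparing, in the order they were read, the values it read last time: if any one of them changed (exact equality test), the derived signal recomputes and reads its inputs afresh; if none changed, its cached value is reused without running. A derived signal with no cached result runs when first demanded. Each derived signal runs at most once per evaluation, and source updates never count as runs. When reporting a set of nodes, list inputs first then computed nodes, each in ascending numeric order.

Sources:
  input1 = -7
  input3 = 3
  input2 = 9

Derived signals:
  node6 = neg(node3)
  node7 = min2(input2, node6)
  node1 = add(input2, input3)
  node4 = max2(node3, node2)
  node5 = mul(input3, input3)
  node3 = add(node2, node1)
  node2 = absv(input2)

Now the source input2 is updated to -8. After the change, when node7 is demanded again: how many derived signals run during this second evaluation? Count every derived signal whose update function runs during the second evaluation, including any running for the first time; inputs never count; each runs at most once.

Initial pass — values computed on the first demand:
  node1 = add(9, 3) = 12
  node2 = absv(9) = 9
  node3 = add(9, 12) = 21
  node6 = neg(21) = -21
  node7 = min2(9, -21) = -21

Second demand — change propagation:
  node1: re-runs because input2 9->-8; new result -5.
  node2: re-runs because input2 9->-8; new result 8.
  node3: re-runs because node2 9->8; node1 12->-5; new result 3.
  node6: re-runs because node3 21->3; new result -3.
  node7: re-runs because input2 9->-8; node6 -21->-3; new result -8.

Run set: node1, node2, node3, node6, node7 (5 run).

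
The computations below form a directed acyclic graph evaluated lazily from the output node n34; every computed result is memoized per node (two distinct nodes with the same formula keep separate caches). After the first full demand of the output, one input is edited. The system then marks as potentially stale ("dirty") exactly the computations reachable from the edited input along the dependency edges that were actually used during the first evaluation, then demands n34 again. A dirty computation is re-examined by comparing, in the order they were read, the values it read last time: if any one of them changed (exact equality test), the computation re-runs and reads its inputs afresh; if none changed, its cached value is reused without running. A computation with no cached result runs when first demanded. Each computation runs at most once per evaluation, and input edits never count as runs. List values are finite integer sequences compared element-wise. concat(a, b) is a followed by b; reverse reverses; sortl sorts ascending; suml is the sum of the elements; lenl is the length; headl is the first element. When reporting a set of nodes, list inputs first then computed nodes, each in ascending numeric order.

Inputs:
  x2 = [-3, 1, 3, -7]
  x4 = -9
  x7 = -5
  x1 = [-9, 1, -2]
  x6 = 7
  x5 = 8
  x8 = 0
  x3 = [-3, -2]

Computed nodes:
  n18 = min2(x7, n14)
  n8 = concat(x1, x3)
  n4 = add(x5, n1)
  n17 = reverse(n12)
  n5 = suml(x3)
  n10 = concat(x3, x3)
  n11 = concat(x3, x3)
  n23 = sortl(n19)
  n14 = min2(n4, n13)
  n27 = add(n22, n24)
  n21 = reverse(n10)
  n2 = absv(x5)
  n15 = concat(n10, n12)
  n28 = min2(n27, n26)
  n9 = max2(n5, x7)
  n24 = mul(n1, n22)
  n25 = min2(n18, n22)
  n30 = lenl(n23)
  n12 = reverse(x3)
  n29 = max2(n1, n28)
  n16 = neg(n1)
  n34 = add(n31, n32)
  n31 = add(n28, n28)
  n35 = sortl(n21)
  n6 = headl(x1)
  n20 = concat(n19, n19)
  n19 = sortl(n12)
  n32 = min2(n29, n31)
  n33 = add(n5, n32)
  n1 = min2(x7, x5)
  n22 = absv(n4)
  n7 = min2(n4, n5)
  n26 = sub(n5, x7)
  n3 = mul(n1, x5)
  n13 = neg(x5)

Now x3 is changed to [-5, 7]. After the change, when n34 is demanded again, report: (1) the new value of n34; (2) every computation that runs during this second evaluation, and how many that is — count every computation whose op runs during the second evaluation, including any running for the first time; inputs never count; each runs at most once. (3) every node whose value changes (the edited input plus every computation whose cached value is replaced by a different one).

Demanding n34 again yields -48.
3 computations run: n5, n26, n28.
The nodes whose values change: x3, n5, n26.
Note the absorption at n28: it re-runs yet its value is the same, leaving the output's value untouched.

First demand of the output computes:
  n1 = min2(-5, 8) = -5
  n4 = add(8, -5) = 3
  n5 = suml([-3, -2]) = -5
  n22 = absv(3) = 3
  n24 = mul(-5, 3) = -15
  n26 = sub(-5, -5) = 0
  n27 = add(3, -15) = -12
  n28 = min2(-12, 0) = -12
  n29 = max2(-5, -12) = -5
  n31 = add(-12, -12) = -24
  n32 = min2(-5, -24) = -24
  n34 = add(-24, -24) = -48

After the edit, cleaning proceeds:
  n5: a read changed (x3 [-3, -2]->[-5, 7]) — executes, giving 2.
  n26: a read changed (n5 -5->2) — executes, giving 7.
  n28: a read changed (n26 0->7) — executes, giving -12 — identical to its old value.
  n29: dirty, but its reads are unchanged (n1 unchanged, n28 unchanged); cached -5 stands.
  n31: dirty, but its reads are unchanged (n28 unchanged, n28 unchanged); cached -24 stands.
  n32: dirty, but its reads are unchanged (n29 unchanged, n31 unchanged); cached -24 stands.
  n34: dirty, but its reads are unchanged (n31 unchanged, n32 unchanged); cached -48 stands.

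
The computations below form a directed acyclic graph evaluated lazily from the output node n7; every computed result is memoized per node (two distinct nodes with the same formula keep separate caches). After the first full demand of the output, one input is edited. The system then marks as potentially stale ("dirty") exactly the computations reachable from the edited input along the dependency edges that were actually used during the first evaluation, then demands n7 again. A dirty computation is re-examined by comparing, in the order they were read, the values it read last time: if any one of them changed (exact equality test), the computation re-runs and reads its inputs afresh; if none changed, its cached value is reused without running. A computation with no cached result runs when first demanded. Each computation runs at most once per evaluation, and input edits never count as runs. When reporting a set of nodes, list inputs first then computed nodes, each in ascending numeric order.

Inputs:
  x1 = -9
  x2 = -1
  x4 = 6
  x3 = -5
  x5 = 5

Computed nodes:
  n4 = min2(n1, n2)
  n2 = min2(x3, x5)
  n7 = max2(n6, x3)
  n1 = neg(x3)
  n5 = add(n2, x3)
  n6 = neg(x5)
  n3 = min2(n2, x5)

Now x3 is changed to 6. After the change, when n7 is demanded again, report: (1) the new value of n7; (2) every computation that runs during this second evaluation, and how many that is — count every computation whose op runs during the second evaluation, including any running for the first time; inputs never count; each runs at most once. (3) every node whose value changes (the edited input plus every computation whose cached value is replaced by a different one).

Demanding n7 again yields 6.
1 computations run: n7.
The nodes whose values change: x3, n7.

First demand of the output computes:
  n6 = neg(5) = -5
  n7 = max2(-5, -5) = -5

After the edit, cleaning proceeds:
  n7: a read changed (x3 -5->6) — executes, giving 6.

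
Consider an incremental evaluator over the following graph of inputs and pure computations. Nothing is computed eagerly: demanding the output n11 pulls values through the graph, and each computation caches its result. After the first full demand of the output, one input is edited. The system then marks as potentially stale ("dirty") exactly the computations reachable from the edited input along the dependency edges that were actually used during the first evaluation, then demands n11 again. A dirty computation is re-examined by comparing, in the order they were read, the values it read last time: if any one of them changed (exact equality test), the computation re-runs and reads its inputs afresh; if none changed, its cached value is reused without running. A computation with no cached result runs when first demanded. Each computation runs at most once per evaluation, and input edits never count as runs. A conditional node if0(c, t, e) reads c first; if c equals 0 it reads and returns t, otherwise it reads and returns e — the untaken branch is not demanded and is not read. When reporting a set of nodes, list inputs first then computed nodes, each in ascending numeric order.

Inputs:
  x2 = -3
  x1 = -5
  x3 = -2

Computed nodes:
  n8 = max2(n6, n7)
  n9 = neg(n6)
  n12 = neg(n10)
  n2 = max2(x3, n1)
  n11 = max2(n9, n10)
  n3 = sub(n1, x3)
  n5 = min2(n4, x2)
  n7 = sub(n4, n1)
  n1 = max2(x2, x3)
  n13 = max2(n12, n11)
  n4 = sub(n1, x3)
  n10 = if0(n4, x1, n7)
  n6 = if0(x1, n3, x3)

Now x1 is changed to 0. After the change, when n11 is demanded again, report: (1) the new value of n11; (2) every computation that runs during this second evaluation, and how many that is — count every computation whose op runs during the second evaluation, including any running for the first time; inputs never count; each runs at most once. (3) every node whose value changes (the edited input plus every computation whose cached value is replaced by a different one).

n11 now evaluates to 0.
Run set: n3, n6, n9, n10, n11 (5 run).
Changed values: x1, n6, n9, n10, n11.
The important point: the flipped condition pulls in fresh nodes; n3 runs for the first time.

Initial pass — values computed on the first demand:
  n1 = max2(-3, -2) = -2
  n4 = sub(-2, -2) = 0
  n6 = if0(x1=-5 -> else branch x3) = -2
  n9 = neg(-2) = 2
  n10 = if0(n4=0 -> then branch x1) = -5
  n11 = max2(2, -5) = 2

Second demand — change propagation:
  n3: newly demanded (no cache) — executes and yields 0.
  n6: re-runs because x1 -5->0; new result 0.
  n9: re-runs because n6 -2->0; new result 0.
  n10: re-runs because x1 -5->0; new result 0.
  n11: re-runs because n9 2->0; n10 -5->0; new result 0.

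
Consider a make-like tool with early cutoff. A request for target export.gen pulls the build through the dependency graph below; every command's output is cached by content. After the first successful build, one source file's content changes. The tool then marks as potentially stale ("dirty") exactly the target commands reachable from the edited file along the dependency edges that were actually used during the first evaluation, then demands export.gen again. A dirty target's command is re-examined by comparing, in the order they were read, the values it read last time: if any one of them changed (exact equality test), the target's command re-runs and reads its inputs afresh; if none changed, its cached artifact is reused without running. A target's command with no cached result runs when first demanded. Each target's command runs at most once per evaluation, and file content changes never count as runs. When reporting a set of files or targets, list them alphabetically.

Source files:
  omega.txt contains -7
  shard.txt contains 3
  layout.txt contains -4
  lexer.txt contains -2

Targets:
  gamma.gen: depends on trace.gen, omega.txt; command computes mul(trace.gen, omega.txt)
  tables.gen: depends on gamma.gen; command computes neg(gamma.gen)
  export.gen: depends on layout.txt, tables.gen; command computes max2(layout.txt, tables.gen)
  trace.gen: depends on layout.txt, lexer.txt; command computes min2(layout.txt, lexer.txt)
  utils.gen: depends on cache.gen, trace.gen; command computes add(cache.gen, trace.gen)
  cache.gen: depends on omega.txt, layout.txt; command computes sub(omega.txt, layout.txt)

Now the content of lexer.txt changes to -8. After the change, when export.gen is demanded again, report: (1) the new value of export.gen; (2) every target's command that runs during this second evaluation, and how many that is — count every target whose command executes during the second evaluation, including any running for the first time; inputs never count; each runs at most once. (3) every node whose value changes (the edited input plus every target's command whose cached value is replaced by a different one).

Demanding export.gen again yields -4.
4 target commands run: export.gen, gamma.gen, tables.gen, trace.gen.
The nodes whose values change: gamma.gen, lexer.txt, tables.gen, trace.gen.

First demand of the output computes:
  trace.gen = min2(-4, -2) = -4
  gamma.gen = mul(-4, -7) = 28
  tables.gen = neg(28) = -28
  export.gen = max2(-4, -28) = -4

After the edit, cleaning proceeds:
  trace.gen: a read changed (lexer.txt -2->-8) — executes, giving -8.
  gamma.gen: a read changed (trace.gen -4->-8) — executes, giving 56.
  tables.gen: a read changed (gamma.gen 28->56) — executes, giving -56.
  export.gen: a read changed (tables.gen -28->-56) — executes, giving -4 — identical to its old value.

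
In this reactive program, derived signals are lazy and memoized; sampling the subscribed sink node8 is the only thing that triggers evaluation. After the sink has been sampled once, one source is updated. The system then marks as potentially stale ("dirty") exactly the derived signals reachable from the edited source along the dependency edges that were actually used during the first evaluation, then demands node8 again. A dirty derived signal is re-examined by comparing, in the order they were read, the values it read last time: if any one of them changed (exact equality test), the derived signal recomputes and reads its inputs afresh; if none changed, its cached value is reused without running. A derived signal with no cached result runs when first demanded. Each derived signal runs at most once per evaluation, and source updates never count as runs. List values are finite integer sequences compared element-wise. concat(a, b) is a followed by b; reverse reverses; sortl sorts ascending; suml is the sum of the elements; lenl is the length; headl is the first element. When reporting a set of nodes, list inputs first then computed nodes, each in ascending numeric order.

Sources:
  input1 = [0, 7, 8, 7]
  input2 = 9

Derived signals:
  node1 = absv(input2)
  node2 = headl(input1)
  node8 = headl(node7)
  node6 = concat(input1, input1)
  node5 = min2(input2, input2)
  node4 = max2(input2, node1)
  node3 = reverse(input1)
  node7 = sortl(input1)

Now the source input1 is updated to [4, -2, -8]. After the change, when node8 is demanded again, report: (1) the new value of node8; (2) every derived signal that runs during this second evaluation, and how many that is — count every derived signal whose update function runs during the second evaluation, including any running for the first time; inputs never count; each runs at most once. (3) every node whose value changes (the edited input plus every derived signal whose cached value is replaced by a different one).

First demand of the output computes:
  node7 = sortl([0, 7, 8, 7]) = [0, 7, 7, 8]
  node8 = headl([0, 7, 7, 8]) = 0

After the edit, cleaning proceeds:
  node7: a read changed (input1 [0, 7, 8, 7]->[4, -2, -8]) — executes, giving [-8, -2, 4].
  node8: a read changed (node7 [0, 7, 7, 8]->[-8, -2, 4]) — executes, giving -8.

Demanding node8 again yields -8.
2 derived signals run: node7, node8.
The nodes whose values change: input1, node7, node8.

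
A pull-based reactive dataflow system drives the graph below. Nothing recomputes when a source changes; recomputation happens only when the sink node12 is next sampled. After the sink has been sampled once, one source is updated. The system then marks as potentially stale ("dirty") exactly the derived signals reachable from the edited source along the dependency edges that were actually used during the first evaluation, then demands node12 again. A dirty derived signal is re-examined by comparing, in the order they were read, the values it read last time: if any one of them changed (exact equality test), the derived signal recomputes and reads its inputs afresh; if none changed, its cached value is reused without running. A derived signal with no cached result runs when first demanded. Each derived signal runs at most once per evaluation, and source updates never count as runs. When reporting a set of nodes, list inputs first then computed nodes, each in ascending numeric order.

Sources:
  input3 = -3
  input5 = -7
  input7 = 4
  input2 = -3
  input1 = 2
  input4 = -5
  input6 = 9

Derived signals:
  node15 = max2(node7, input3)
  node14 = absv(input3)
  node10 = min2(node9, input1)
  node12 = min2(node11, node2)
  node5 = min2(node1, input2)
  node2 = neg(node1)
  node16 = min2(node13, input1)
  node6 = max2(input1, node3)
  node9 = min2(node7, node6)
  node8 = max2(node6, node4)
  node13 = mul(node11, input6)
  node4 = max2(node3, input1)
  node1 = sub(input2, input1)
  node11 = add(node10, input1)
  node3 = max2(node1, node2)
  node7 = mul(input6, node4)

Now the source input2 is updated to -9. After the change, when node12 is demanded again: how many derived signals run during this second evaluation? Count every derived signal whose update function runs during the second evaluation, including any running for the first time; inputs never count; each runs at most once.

First evaluation (everything demanded from the output):
  node1 = sub(-3, 2) = -5
  node2 = neg(-5) = 5
  node3 = max2(-5, 5) = 5
  node4 = max2(5, 2) = 5
  node6 = max2(2, 5) = 5
  node7 = mul(9, 5) = 45
  node9 = min2(45, 5) = 5
  node10 = min2(5, 2) = 2
  node11 = add(2, 2) = 4
  node12 = min2(4, 5) = 4

Propagation after the edit:
  node1: runs — input2 -3->-9; result -11.
  node2: runs — node1 -5->-11; result 11.
  node3: runs — node1 -5->-11; node2 5->11; result 11.
  node4: runs — node3 5->11; result 11.
  node6: runs — node3 5->11; result 11.
  node7: runs — node4 5->11; result 99.
  node9: runs — node7 45->99; node6 5->11; result 11.
  node10: runs — node9 5->11; result 2 (same value as before).
  node11: checked — values it read are unchanged (node10 unchanged, input1 unchanged); reused cached 4 without running.
  node12: runs — node2 5->11; result 4 (same value as before).

Key observation: the cutoff stops propagation at node11 — its inputs' values are unchanged, so it reuses its cache.

Derived signals that run: node1, node2, node3, node4, node6, node7, node9, node10, node12 — 9 in total.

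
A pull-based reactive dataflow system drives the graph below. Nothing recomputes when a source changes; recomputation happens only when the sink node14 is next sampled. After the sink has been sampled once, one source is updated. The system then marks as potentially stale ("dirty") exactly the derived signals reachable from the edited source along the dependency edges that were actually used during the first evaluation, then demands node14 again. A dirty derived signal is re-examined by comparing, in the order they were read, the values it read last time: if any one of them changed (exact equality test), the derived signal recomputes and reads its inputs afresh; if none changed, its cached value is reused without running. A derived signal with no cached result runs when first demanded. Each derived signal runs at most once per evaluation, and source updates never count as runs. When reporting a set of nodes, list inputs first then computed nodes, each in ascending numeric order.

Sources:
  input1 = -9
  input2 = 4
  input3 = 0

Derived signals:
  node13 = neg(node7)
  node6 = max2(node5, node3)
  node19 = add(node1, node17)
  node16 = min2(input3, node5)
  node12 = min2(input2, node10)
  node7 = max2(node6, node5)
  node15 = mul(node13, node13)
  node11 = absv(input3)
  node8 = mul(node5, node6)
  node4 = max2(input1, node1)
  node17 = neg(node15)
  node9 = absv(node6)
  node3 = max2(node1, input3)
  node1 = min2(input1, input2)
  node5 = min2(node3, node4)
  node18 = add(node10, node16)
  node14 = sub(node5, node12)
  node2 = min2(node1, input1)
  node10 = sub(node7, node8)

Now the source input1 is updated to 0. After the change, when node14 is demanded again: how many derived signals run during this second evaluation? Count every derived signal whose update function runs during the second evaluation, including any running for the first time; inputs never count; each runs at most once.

First evaluation (everything demanded from the output):
  node1 = min2(-9, 4) = -9
  node3 = max2(-9, 0) = 0
  node4 = max2(-9, -9) = -9
  node5 = min2(0, -9) = -9
  node6 = max2(-9, 0) = 0
  node7 = max2(0, -9) = 0
  node8 = mul(-9, 0) = 0
  node10 = sub(0, 0) = 0
  node12 = min2(4, 0) = 0
  node14 = sub(-9, 0) = -9

Propagation after the edit:
  node1: runs — input1 -9->0; result 0.
  node3: runs — node1 -9->0; result 0 (same value as before).
  node4: runs — input1 -9->0; node1 -9->0; result 0.
  node5: runs — node4 -9->0; result 0.
  node6: runs — node5 -9->0; result 0 (same value as before).
  node7: runs — node5 -9->0; result 0 (same value as before).
  node8: runs — node5 -9->0; result 0 (same value as before).
  node10: checked — values it read are unchanged (node7 unchanged, node8 unchanged); reused cached 0 without running.
  node12: checked — values it read are unchanged (input2 unchanged, node10 unchanged); reused cached 0 without running.
  node14: runs — node5 -9->0; result 0.

Key observation: the cutoff stops propagation at node10 — its inputs' values are unchanged, so it reuses its cache.

Derived signals that run: node1, node3, node4, node5, node6, node7, node8, node14 — 8 in total.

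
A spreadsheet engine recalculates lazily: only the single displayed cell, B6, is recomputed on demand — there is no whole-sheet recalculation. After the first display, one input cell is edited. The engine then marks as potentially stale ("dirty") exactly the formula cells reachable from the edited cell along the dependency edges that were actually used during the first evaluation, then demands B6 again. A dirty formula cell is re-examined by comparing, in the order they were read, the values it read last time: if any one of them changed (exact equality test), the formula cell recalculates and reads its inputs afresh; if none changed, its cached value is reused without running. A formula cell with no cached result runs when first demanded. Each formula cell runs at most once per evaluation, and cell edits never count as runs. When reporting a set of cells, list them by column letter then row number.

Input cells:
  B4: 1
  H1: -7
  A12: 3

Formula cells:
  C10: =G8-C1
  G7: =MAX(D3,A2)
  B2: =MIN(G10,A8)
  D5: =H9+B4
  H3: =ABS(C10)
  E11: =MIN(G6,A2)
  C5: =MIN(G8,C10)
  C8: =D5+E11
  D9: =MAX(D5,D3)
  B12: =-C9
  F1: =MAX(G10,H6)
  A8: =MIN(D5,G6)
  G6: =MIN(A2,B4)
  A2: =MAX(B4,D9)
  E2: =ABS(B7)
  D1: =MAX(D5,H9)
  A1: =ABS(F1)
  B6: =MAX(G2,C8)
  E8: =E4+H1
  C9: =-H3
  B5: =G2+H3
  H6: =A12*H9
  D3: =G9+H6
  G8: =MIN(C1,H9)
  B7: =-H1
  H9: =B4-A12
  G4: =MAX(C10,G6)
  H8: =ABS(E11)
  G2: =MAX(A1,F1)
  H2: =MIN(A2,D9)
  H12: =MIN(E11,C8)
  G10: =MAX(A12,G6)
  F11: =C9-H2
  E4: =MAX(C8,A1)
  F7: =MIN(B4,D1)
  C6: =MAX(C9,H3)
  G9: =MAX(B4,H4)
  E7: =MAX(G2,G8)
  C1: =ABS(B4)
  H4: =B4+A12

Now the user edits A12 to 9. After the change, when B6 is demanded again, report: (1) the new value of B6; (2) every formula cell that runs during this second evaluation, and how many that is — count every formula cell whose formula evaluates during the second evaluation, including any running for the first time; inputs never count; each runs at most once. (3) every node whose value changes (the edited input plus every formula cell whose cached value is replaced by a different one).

First evaluation (everything demanded from the output):
  H4 = 1 + 3 = 4
  G9 = MAX(1, 4) = 4
  H9 = 1 - 3 = -2
  D5 = -2 + 1 = -1
  H6 = 3 * -2 = -6
  D3 = 4 + -6 = -2
  D9 = MAX(-1, -2) = -1
  A2 = MAX(1, -1) = 1
  G6 = MIN(1, 1) = 1
  E11 = MIN(1, 1) = 1
  C8 = -1 + 1 = 0
  G10 = MAX(3, 1) = 3
  F1 = MAX(3, -6) = 3
  A1 = ABS(3) = 3
  G2 = MAX(3, 3) = 3
  B6 = MAX(3, 0) = 3

Propagation after the edit:
  H4: runs — A12 3->9; result 10.
  G9: runs — H4 4->10; result 10.
  H9: runs — A12 3->9; result -8.
  D5: runs — H9 -2->-8; result -7.
  H6: runs — A12 3->9; H9 -2->-8; result -72.
  D3: runs — G9 4->10; H6 -6->-72; result -62.
  D9: runs — D5 -1->-7; D3 -2->-62; result -7.
  A2: runs — D9 -1->-7; result 1 (same value as before).
  G6: checked — values it read are unchanged (A2 unchanged, B4 unchanged); reused cached 1 without running.
  E11: checked — values it read are unchanged (G6 unchanged, A2 unchanged); reused cached 1 without running.
  C8: runs — D5 -1->-7; result -6.
  G10: runs — A12 3->9; result 9.
  F1: runs — G10 3->9; H6 -6->-72; result 9.
  A1: runs — F1 3->9; result 9.
  G2: runs — A1 3->9; F1 3->9; result 9.
  B6: runs — G2 3->9; C8 0->-6; result 9.

Key observation: the cutoff stops propagation at G6 — its inputs' values are unchanged, so it reuses its cache.

New value of B6: 9.
Formula cells that run: A1, A2, B6, C8, D3, D5, D9, F1, G2, G9, G10, H4, H6, H9 — 14 in total.
Values that change: A1, A12, B6, C8, D3, D5, D9, F1, G2, G9, G10, H4, H6, H9.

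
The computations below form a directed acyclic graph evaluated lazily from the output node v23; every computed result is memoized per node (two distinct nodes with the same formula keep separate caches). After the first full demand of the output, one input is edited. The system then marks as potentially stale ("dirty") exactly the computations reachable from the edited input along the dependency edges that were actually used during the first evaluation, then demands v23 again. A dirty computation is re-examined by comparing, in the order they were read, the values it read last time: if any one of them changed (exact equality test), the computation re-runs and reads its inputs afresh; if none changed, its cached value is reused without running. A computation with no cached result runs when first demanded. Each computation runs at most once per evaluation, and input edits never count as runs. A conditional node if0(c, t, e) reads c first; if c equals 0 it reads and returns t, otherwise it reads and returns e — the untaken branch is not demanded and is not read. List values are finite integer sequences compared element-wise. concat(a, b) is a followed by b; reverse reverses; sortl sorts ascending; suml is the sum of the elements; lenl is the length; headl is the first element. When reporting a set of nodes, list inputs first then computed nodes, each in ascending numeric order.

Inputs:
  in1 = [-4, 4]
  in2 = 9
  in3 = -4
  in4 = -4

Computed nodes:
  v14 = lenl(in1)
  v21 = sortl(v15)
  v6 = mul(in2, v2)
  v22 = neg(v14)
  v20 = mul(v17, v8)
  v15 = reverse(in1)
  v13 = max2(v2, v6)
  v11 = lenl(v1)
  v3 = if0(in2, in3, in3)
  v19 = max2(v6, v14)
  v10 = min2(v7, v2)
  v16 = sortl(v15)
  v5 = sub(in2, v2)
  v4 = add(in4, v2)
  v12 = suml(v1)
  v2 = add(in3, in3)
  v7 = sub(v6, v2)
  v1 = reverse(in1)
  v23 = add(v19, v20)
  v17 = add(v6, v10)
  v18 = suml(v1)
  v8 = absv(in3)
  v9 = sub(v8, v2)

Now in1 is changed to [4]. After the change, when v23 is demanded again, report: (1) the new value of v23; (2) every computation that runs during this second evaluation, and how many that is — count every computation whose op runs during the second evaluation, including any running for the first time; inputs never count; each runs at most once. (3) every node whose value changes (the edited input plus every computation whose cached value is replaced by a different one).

Demanding v23 again yields -543.
3 computations run: v14, v19, v23.
The nodes whose values change: in1, v14, v19, v23.

First demand of the output computes:
  v2 = add(-4, -4) = -8
  v6 = mul(9, -8) = -72
  v7 = sub(-72, -8) = -64
  v8 = absv(-4) = 4
  v10 = min2(-64, -8) = -64
  v14 = lenl([-4, 4]) = 2
  v17 = add(-72, -64) = -136
  v19 = max2(-72, 2) = 2
  v20 = mul(-136, 4) = -544
  v23 = add(2, -544) = -542

After the edit, cleaning proceeds:
  v14: a read changed (in1 [-4, 4]->[4]) — executes, giving 1.
  v19: a read changed (v14 2->1) — executes, giving 1.
  v23: a read changed (v19 2->1) — executes, giving -543.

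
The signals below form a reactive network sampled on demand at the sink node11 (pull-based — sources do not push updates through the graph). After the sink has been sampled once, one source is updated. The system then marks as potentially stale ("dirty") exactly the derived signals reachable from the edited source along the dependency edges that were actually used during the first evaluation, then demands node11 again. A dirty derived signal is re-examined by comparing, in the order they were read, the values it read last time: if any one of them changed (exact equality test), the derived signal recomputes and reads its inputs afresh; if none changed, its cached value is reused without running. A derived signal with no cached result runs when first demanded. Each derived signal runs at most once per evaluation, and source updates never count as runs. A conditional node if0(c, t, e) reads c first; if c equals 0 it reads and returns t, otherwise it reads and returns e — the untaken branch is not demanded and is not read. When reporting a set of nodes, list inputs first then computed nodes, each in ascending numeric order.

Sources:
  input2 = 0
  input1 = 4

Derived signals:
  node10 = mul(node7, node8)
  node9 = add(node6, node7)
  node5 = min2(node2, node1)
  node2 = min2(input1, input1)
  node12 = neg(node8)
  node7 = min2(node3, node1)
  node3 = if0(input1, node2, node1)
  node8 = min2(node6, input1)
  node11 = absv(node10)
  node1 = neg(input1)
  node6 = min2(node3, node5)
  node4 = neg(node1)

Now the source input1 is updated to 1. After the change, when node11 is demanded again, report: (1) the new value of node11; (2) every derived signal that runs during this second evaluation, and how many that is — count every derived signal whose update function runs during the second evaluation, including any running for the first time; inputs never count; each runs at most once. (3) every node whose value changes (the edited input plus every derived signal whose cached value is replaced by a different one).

node11 now evaluates to 1.
Run set: node1, node2, node3, node5, node6, node7, node8, node10, node11 (9 run).
Changed values: input1, node1, node2, node3, node5, node6, node7, node8, node10, node11.

Initial pass — values computed on the first demand:
  node1 = neg(4) = -4
  node2 = min2(4, 4) = 4
  node3 = if0(input1=4 -> else branch node1) = -4
  node5 = min2(4, -4) = -4
  node6 = min2(-4, -4) = -4
  node7 = min2(-4, -4) = -4
  node8 = min2(-4, 4) = -4
  node10 = mul(-4, -4) = 16
  node11 = absv(16) = 16

Second demand — change propagation:
  node1: re-runs because input1 4->1; new result -1.
  node2: re-runs because input1 4->1; input1 4->1; new result 1.
  node3: re-runs because input1 4->1; node1 -4->-1; new result -1.
  node5: re-runs because node2 4->1; node1 -4->-1; new result -1.
  node6: re-runs because node3 -4->-1; node5 -4->-1; new result -1.
  node7: re-runs because node3 -4->-1; node1 -4->-1; new result -1.
  node8: re-runs because node6 -4->-1; input1 4->1; new result -1.
  node10: re-runs because node7 -4->-1; node8 -4->-1; new result 1.
  node11: re-runs because node10 16->1; new result 1.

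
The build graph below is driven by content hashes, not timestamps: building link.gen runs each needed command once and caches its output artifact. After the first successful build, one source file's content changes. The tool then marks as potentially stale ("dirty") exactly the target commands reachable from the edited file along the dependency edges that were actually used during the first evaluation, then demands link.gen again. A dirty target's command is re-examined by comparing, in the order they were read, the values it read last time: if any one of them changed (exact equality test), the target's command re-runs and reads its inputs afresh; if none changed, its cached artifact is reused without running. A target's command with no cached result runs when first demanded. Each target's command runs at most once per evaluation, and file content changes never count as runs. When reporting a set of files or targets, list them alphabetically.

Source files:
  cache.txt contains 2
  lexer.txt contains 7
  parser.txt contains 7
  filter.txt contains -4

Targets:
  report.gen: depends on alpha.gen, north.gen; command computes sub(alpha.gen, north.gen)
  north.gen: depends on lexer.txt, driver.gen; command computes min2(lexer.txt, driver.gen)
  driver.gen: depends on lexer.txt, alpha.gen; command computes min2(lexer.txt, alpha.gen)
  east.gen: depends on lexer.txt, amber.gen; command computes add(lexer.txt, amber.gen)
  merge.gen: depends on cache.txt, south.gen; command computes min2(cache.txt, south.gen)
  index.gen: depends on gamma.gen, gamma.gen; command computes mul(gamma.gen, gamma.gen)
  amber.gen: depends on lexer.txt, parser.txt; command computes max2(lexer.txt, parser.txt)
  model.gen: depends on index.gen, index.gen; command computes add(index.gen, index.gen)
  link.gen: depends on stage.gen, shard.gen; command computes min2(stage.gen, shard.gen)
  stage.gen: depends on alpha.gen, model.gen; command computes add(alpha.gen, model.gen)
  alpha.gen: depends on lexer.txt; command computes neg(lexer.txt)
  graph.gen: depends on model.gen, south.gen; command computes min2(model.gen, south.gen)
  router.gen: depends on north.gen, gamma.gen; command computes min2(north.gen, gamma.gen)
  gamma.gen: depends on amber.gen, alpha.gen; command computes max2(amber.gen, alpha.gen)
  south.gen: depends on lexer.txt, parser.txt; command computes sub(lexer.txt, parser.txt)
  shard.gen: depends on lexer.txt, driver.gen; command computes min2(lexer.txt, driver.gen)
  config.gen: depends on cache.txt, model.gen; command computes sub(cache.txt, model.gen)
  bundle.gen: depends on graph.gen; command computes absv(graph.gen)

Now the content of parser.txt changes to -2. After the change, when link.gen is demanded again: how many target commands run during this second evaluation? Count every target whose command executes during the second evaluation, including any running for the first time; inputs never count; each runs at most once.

Run set: amber.gen (1 run).
The important point: amber.gen recomputes to an identical value, and the output ends up unchanged.

Initial pass — values computed on the first demand:
  alpha.gen = neg(7) = -7
  amber.gen = max2(7, 7) = 7
  driver.gen = min2(7, -7) = -7
  gamma.gen = max2(7, -7) = 7
  index.gen = mul(7, 7) = 49
  model.gen = add(49, 49) = 98
  shard.gen = min2(7, -7) = -7
  stage.gen = add(-7, 98) = 91
  link.gen = min2(91, -7) = -7

Second demand — change propagation:
  amber.gen: re-runs because parser.txt 7->-2; new result 7 (unchanged).
  gamma.gen: re-examined; everything it read last time is the same (amber.gen unchanged, alpha.gen unchanged) — cache 7 kept, no run.
  index.gen: re-examined; everything it read last time is the same (gamma.gen unchanged, gamma.gen unchanged) — cache 49 kept, no run.
  model.gen: re-examined; everything it read last time is the same (index.gen unchanged, index.gen unchanged) — cache 98 kept, no run.
  stage.gen: re-examined; everything it read last time is the same (alpha.gen unchanged, model.gen unchanged) — cache 91 kept, no run.
  link.gen: re-examined; everything it read last time is the same (stage.gen unchanged, shard.gen unchanged) — cache -7 kept, no run.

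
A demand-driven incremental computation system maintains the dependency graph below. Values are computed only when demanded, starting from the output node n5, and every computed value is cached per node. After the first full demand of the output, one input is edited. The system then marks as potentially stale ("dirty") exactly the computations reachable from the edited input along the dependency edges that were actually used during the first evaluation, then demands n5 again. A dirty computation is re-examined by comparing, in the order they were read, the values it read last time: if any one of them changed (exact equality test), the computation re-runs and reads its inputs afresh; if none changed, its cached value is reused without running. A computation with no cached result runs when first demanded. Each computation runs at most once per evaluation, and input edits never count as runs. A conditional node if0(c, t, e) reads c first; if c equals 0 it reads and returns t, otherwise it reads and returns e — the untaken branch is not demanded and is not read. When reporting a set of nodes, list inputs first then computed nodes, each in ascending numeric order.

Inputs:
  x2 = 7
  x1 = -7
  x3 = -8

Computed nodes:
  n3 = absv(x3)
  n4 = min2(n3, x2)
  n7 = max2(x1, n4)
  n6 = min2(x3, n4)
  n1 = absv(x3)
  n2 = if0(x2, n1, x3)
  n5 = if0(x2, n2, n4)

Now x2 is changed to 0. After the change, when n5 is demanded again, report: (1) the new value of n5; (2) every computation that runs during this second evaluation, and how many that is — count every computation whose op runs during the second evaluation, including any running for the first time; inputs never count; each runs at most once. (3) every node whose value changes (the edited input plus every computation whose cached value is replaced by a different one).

New value of n5: 8.
Computations that run: n1, n2, n5 — 3 in total.
Values that change: x2, n5.
Key observation: a condition flipped, so demand moved to the other branch — n4 is never re-examined.

First evaluation (everything demanded from the output):
  n3 = absv(-8) = 8
  n4 = min2(8, 7) = 7
  n5 = if0(x2=7 -> else branch n4) = 7

Propagation after the edit:
  n1: demanded for the first time — runs, produces 8.
  n2: demanded for the first time — runs, produces 8.
  n4: marked dirty but never re-examined — demand shifted away from it.
  n5: runs — x2 7->0; result 8.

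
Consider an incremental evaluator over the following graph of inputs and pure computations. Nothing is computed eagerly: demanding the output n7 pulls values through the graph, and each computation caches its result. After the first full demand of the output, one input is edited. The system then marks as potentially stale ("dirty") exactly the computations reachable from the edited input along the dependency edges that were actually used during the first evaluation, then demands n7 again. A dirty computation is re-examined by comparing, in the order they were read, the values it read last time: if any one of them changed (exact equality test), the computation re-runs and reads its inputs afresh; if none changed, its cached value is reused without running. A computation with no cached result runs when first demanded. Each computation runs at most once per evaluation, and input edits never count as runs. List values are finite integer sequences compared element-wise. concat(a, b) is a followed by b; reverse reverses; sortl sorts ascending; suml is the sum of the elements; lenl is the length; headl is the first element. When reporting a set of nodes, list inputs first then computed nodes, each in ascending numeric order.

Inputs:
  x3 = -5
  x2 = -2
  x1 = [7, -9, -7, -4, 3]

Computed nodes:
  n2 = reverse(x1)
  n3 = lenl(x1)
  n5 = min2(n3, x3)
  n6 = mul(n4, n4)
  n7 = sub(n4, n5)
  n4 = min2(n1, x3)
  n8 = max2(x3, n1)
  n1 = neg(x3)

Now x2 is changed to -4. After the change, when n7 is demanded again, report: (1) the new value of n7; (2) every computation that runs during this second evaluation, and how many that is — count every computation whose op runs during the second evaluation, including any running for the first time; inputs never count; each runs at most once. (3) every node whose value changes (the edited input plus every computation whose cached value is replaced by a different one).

n7 now evaluates to 0.
Run set: none (0 run).
Changed values: x2.
The important point: nothing the output needs ever reads x2, so the edit is invisible to it.

Initial pass — values computed on the first demand:
  n1 = neg(-5) = 5
  n3 = lenl([7, -9, -7, -4, 3]) = 5
  n4 = min2(5, -5) = -5
  n5 = min2(5, -5) = -5
  n7 = sub(-5, -5) = 0

Second demand — change propagation:
  no demanded computation ever read x2, so the edit dirties nothing and nothing runs.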